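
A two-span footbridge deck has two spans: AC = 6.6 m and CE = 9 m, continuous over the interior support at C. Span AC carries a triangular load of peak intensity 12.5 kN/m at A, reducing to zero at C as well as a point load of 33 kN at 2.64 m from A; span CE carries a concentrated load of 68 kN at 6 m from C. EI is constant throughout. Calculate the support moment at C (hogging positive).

Insert a hinge at C; M_C is the redundant, and each span becomes simply supported.
Discontinuity in slope at C on the released structure — sum the simple-span end rotations:
  span AC: triangular load, peak 12.5: 7w₀L³/(360EI) = 69.88/EI
  span AC: point load 33 at a = 2.64: Pab(L + a)/(6LEI) = 80.5/EI
  span CE: point load 68 at a = 6: Pab(L + b)/(6LEI) = 272/EI
  relative rotation θ_0 = (150.4 + 272)/EI = 422.4/EI
A unit hogging moment at C produces rotation L₁/(3EI) + L₂/(3EI) = 5.2/EI.
Compatibility: M_C·(L₁+L₂)/(3EI) = θ_0, giving M_C = 81.23 kN·m (hogging).

M_C = 81.23 kN·m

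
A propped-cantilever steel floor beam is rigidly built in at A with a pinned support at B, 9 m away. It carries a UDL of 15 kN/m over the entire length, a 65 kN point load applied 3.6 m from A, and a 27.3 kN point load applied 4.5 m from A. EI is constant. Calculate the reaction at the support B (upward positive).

R_B = 72.68 kN

Release the roller at B. Primary structure: cantilever fixed at A.
Free-end deflection of the primary structure under the applied loading (downward +):
  UDL 15: wL⁴/(8EI) = 12302/EI
  point load 65 at a = 3.6: Pa²(3L − a)/(6EI) = 3285/EI
  point load 27.3 at a = 4.5: Pa²(3L − a)/(6EI) = 2073/EI
  δ_0 = 17660/EI
Tip deflection under a unit load at B: L³/(3EI) = 243/EI.
Compatibility at B: δ_0 − R_B·δ_{BB} = 0, so R_B = 17660/243 = 72.68 kN.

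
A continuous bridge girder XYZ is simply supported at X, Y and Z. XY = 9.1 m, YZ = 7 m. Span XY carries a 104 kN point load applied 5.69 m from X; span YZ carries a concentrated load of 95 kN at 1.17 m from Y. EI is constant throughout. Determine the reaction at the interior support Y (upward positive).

R_Y = 179.2 kN

Take M_Y as the redundant. Released structure: two simple spans XY and YZ with a hinge at Y.
Rotations at Y on the released spans (each span's end-slope, ×1/EI):
  span XY: point load 104 at a = 5.69: Pab(L + a)/(6LEI) = 546.6/EI
  span YZ: point load 95 at a = 1.17: Pab(L + b)/(6LEI) = 197.9/EI
  relative rotation θ_0 = (546.6 + 197.9)/EI = 744.6/EI
A unit hogging moment at Y produces rotation L₁/(3EI) + L₂/(3EI) = 5.367/EI.
Compatibility: M_Y·(L₁+L₂)/(3EI) = θ_0, giving M_Y = 138.7 kN·m (hogging).
Span XY, ΣM about X with M_Y applied at Y: R_Y^{XY}·9.1 = 591.8 + 138.7, so R_Y^{XY} = 80.27 kN and R_X = 104 − 80.27 = 23.73 kN.
Span YZ, ΣM about Z: R_Y^{YZ}·7 = 553.9 + 138.7, so R_Y^{YZ} = 98.94 kN and R_Z = 95 − 98.94 = -3.941 kN.
R_Y = 80.27 + 98.94 = 179.2 kN.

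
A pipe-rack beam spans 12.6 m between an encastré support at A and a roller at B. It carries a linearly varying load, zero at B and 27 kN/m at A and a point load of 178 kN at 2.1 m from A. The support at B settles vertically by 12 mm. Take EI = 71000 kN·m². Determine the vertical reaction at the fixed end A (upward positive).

Remove the prop at B; the released (primary) structure is a cantilever built in at A.
Deflection at B on the released cantilever, summing each load's contribution:
  triangular load, peak 27 at the fixed end: w₀L⁴/(30EI) = 22684/EI
  point load 178 at a = 2.1: Pa²(3L − a)/(6EI) = 4671/EI
  δ_0 = 27355/EI
Flexibility coefficient — unit upward force at B: δ_{BB} = L³/(3EI) = 666.8/EI.
With EI = 71000 kN·m²: δ_0 = 0.38528 m and δ_{BB} = 0.009391 m/kN.
Compatibility — the beam at B must follow the support down by 0.012 m: δ_0 − R_B·δ_{BB} = 0.012, so R_B = (0.38528 − 0.012)/0.009391 = 39.75 kN.
Vertical equilibrium: R_A = ΣP − R_B = 348.1 − 39.75 = 308.4 kN.

R_A = 308.4 kN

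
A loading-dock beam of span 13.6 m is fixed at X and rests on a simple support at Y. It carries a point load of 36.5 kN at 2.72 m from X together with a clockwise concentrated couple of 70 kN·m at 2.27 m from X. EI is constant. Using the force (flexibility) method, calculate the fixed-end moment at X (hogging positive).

M_X = 109.4 kN·m

Remove the prop at Y; the released (primary) structure is a cantilever built in at X.
Primary-structure tip deflection at Y by superposition:
  point load 36.5 at a = 2.72: Pa²(3L − a)/(6EI) = 1714/EI
  clockwise couple 70 at a = 2.27: M₀a(2L − a)/(2EI) = 1981/EI
  δ_0 = 3695/EI
Tip deflection under a unit load at Y: L³/(3EI) = 838.5/EI.
The prop prevents deflection at Y: R_Y = δ_0/δ_{YY} = 3695/838.5 = 4.406 kN.
Moment equilibrium about X: M_X = Σ(load moments about X) − R_Y·L = 169.3 − 4.406×13.6 = 109.4 kN·m.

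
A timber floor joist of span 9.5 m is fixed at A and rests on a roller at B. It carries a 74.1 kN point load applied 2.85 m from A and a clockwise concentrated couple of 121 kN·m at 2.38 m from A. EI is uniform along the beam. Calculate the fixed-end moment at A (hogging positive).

Remove the prop at B; the released (primary) structure is a cantilever built in at A.
Free-end deflection of the primary structure under the applied loading (downward +):
  point load 74.1 at a = 2.85: Pa²(3L − a)/(6EI) = 2573/EI
  clockwise couple 121 at a = 2.38: M₀a(2L − a)/(2EI) = 2393/EI
  δ_0 = 4966/EI
Tip deflection under a unit load at B: L³/(3EI) = 285.8/EI.
Compatibility at B: δ_0 − R_B·δ_{BB} = 0, so R_B = 4966/285.8 = 17.38 kN.
Moment equilibrium about A: M_A = Σ(load moments about A) − R_B·L = 332.2 − 17.38×9.5 = 167.1 kN·m.

M_A = 167.1 kN·m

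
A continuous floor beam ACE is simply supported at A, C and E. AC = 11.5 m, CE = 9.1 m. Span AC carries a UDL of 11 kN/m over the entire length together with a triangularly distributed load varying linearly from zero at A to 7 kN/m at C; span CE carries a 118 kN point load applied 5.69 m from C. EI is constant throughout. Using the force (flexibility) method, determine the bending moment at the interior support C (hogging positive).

M_C = 212.4 kN·m

Release continuity at C by inserting a hinge; the redundant is the internal moment M_C. The primary structure is two simply-supported spans AC and CE.
Rotations at C on the released spans (each span's end-slope, ×1/EI):
  span AC: UDL 11: wL³/(24EI) = 697.1/EI
  span AC: triangular load, peak 7: w₀L³/(45EI) = 236.6/EI
  span CE: point load 118 at a = 5.69: Pab(L + b)/(6LEI) = 524.6/EI
  relative rotation θ_0 = (933.6 + 524.6)/EI = 1458/EI
A unit hogging moment at C produces rotation L₁/(3EI) + L₂/(3EI) = 6.867/EI.
Slope continuity at C: θ_0 = M_C·6.867/EI, so M_C = 1458/6.867 = 212.4 kN·m (hogging).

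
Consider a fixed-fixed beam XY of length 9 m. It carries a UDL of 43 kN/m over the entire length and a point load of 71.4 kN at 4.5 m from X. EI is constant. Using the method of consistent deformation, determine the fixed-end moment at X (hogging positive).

Release both end moments; the primary structure is a simply-supported span XY with redundants M_X and M_Y.
Simple-span end rotations at X and Y under the given loads:
  at X: UDL 43: wL³/(24EI) = 1306/EI
  at Y: UDL 43: wL³/(24EI) = 1306/EI
  at X: point load 71.4 at a = 4.5: Pab(L + b)/(6LEI) = 361.5/EI
  at Y: point load 71.4 at a = 4.5: Pab(L + a)/(6LEI) = 361.5/EI
  θ_X0 = 1668/EI,  θ_Y0 = 1668/EI
Flexibility coefficients: a unit moment at one end gives L/(3EI) there and L/(6EI) at the far end, so f₁₁ = f₂₂ = 3/EI and f₁₂ = f₂₁ = 1.5/EI.
Compatibility — zero rotation at each built-in end:
  3 M_X + 1.5 M_Y = 1668
  1.5 M_X + 3 M_Y = 1668
Solving the pair gives M_X = 370.6 kN·m and M_Y = 370.6 kN·m (hogging).

M_X = 370.6 kN·m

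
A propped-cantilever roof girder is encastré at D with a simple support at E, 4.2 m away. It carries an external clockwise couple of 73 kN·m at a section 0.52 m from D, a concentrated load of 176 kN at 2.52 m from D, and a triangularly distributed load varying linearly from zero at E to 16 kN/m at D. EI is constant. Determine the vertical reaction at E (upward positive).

R_E = 88.81 kN

Remove the prop at E; the released (primary) structure is a cantilever built in at D.
Free-end deflection of the primary structure under the applied loading (downward +):
  clockwise couple 73 at a = 0.52: M₀a(2L − a)/(2EI) = 149.6/EI
  point load 176 at a = 2.52: Pa²(3L − a)/(6EI) = 1878/EI
  triangular load, peak 16 at the fixed end: w₀L⁴/(30EI) = 166/EI
  δ_0 = 2193/EI
Tip deflection under a unit load at E: L³/(3EI) = 24.7/EI.
Compatibility at E: δ_0 − R_E·δ_{EE} = 0, so R_E = 2193/24.7 = 88.81 kN.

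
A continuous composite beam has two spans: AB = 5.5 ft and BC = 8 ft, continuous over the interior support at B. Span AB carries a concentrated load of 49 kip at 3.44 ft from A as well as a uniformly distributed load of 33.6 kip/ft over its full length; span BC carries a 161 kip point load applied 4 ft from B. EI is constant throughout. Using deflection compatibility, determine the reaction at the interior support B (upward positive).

Take M_B as the redundant. Released structure: two simple spans AB and BC with a hinge at B.
End slopes at the hinge B, treating each span as simply supported:
  span AB: point load 49 at a = 3.44: Pab(L + a)/(6LEI) = 94.07/EI
  span AB: UDL 33.6: wL³/(24EI) = 232.9/EI
  span BC: point load 161 at a = 4: Pab(L + b)/(6LEI) = 644/EI
  relative rotation θ_0 = (327 + 644)/EI = 971/EI
A unit hogging moment at B produces rotation L₁/(3EI) + L₂/(3EI) = 4.5/EI.
Slope continuity at B: θ_0 = M_B·4.5/EI, so M_B = 971/4.5 = 215.8 kip·ft (hogging).
Span AB, ΣM about A with M_B applied at B: R_B^{AB}·5.5 = 676.8 + 215.8, so R_B^{AB} = 162.3 kip and R_A = 233.8 − 162.3 = 71.52 kip.
Span BC, ΣM about C: R_B^{BC}·8 = 644 + 215.8, so R_B^{BC} = 107.5 kip and R_C = 161 − 107.5 = 53.53 kip.
R_B = 162.3 + 107.5 = 269.8 kip.

R_B = 269.8 kip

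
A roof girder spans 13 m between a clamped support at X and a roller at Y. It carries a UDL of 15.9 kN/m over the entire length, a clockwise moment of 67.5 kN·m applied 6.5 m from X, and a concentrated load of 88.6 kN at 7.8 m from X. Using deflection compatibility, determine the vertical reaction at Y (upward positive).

Remove the prop at Y; the released (primary) structure is a cantilever built in at X.
Downward deflection at the released point Y due to the loads:
  UDL 15.9: wL⁴/(8EI) = 56765/EI
  clockwise couple 67.5 at a = 6.5: M₀a(2L − a)/(2EI) = 4278/EI
  point load 88.6 at a = 7.8: Pa²(3L − a)/(6EI) = 28030/EI
  δ_0 = 89073/EI
Tip deflection under a unit load at Y: L³/(3EI) = 732.3/EI.
The prop prevents deflection at Y: R_Y = δ_0/δ_{YY} = 89073/732.3 = 121.6 kN.

R_Y = 121.6 kN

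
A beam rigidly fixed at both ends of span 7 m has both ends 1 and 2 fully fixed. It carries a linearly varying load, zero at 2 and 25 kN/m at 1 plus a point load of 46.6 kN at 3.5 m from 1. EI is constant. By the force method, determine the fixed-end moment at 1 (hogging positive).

Take the two fixed-end moments M_1, M_2 as redundants; the released structure is the simple span 12.
On the primary (simply-supported) span, the end slopes from the loading are:
  at 1: triangular load, peak 25: w₀L³/(45EI) = 190.6/EI
  at 2: triangular load, peak 25: 7w₀L³/(360EI) = 166.7/EI
  at 1: point load 46.6 at a = 3.5: Pab(L + b)/(6LEI) = 142.7/EI
  at 2: point load 46.6 at a = 3.5: Pab(L + a)/(6LEI) = 142.7/EI
  θ_10 = 333.3/EI,  θ_20 = 309.4/EI
Flexibility coefficients: a unit moment at one end gives L/(3EI) there and L/(6EI) at the far end, so f₁₁ = f₂₂ = 2.333/EI and f₁₂ = f₂₁ = 1.167/EI.
Compatibility — zero rotation at each built-in end:
  2.333 M_1 + 1.167 M_2 = 333.3
  1.167 M_1 + 2.333 M_2 = 309.4
Solving the pair gives M_1 = 102 kN·m and M_2 = 81.61 kN·m (hogging).

M_1 = 102 kN·m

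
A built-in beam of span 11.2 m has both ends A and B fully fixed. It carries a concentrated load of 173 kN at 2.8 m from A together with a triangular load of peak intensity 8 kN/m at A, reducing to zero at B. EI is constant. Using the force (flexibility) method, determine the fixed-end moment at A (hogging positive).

M_A = 322.7 kN·m

Release both end moments; the primary structure is a simply-supported span AB with redundants M_A and M_B.
Simple-span end rotations at A and B under the given loads:
  at A: point load 173 at a = 2.8: Pab(L + b)/(6LEI) = 1187/EI
  at B: point load 173 at a = 2.8: Pab(L + a)/(6LEI) = 847.7/EI
  at A: triangular load, peak 8: w₀L³/(45EI) = 249.8/EI
  at B: triangular load, peak 8: 7w₀L³/(360EI) = 218.5/EI
  θ_A0 = 1437/EI,  θ_B0 = 1066/EI
Flexibility coefficients: a unit moment at one end gives L/(3EI) there and L/(6EI) at the far end, so f₁₁ = f₂₂ = 3.733/EI and f₁₂ = f₂₁ = 1.867/EI.
Compatibility — zero rotation at each built-in end:
  3.733 M_A + 1.867 M_B = 1437
  1.867 M_A + 3.733 M_B = 1066
Solving the pair gives M_A = 322.7 kN·m and M_B = 124.3 kN·m (hogging).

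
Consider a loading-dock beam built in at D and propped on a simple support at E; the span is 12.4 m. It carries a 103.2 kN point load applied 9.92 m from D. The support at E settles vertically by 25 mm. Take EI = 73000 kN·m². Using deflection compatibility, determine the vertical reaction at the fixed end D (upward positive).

R_D = 33.42 kN

Choose R_E as the redundant. The primary structure is the cantilever fixed at D.
Downward deflection at the released point E due to the loads:
  point load 103.2 at a = 9.92: Pa²(3L − a)/(6EI) = 46174/EI
Flexibility coefficient — unit upward force at E: δ_{EE} = L³/(3EI) = 635.5/EI.
With EI = 73000 kN·m²: δ_0 = 0.63252 m and δ_{EE} = 0.008706 m/kN.
Compatibility — the beam at E must follow the support down by 0.025 m: δ_0 − R_E·δ_{EE} = 0.025, so R_E = (0.63252 − 0.025)/0.008706 = 69.78 kN.
Vertical equilibrium: R_D = ΣP − R_E = 103.2 − 69.78 = 33.42 kN.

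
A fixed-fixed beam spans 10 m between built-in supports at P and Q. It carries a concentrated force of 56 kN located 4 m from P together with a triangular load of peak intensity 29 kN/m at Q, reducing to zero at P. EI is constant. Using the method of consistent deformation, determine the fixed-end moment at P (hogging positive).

M_P = 177.3 kN·m

Take the two fixed-end moments M_P, M_Q as redundants; the released structure is the simple span PQ.
On the primary (simply-supported) span, the end slopes from the loading are:
  at P: point load 56 at a = 4: Pab(L + b)/(6LEI) = 358.4/EI
  at Q: point load 56 at a = 4: Pab(L + a)/(6LEI) = 313.6/EI
  at P: triangular load, peak 29: 7w₀L³/(360EI) = 563.9/EI
  at Q: triangular load, peak 29: w₀L³/(45EI) = 644.4/EI
  θ_P0 = 922.3/EI,  θ_Q0 = 958/EI
Flexibility coefficients: a unit moment at one end gives L/(3EI) there and L/(6EI) at the far end, so f₁₁ = f₂₂ = 3.333/EI and f₁₂ = f₂₁ = 1.667/EI.
Compatibility — zero rotation at each built-in end:
  3.333 M_P + 1.667 M_Q = 922.3
  1.667 M_P + 3.333 M_Q = 958
Solving the pair gives M_P = 177.3 kN·m and M_Q = 198.8 kN·m (hogging).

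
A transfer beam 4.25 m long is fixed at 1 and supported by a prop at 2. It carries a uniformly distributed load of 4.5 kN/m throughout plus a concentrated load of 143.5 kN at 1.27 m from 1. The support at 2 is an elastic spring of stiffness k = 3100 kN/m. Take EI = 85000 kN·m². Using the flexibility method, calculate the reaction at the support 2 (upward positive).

R_2 = 11.82 kN

Release the roller at 2. Primary structure: cantilever fixed at 1.
Primary-structure tip deflection at 2 by superposition:
  UDL 4.5: wL⁴/(8EI) = 183.5/EI
  point load 143.5 at a = 1.27: Pa²(3L − a)/(6EI) = 442.8/EI
  δ_0 = 626.4/EI
Flexibility coefficient — unit upward force at 2: δ_{22} = L³/(3EI) = 25.59/EI.
With EI = 85000 kN·m²: δ_0 = 0.007369 m and δ_{22} = 0.000301 m/kN.
Compatibility — the spring shortens by R_2/k under the reaction it provides: δ_0 − R_2·δ_{22} = R_2/k. With 1/k = 0.000323 m/kN, R_2 = δ_0 / (δ_{22} + 1/k) = 0.007369 / (0.000301 + 0.000323) = 11.82 kN.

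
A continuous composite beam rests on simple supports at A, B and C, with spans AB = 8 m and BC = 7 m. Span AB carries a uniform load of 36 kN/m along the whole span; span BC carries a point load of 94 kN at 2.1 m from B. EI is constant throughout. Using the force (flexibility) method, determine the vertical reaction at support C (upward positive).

R_C = -1.573 kN

Take M_B as the redundant. Released structure: two simple spans AB and BC with a hinge at B.
End slopes at the hinge B, treating each span as simply supported:
  span AB: UDL 36: wL³/(24EI) = 768/EI
  span BC: point load 94 at a = 2.1: Pab(L + b)/(6LEI) = 274.1/EI
  relative rotation θ_0 = (768 + 274.1)/EI = 1042/EI
A unit hogging moment at B produces rotation L₁/(3EI) + L₂/(3EI) = 5/EI.
Slope continuity at B: θ_0 = M_B·5/EI, so M_B = 1042/5 = 208.4 kN·m (hogging).
Span BC, ΣM about C: R_B^{BC}·7 = 460.6 + 208.4, so R_B^{BC} = 95.57 kN and R_C = 94 − 95.57 = -1.573 kN.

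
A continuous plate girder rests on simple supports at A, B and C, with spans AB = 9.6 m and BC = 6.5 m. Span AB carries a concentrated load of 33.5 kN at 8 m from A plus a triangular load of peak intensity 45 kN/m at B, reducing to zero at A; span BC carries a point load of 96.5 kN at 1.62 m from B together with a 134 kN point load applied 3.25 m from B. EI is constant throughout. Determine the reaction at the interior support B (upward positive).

R_B = 387.9 kN

Insert a hinge at B; M_B is the redundant, and each span becomes simply supported.
Rotations at B on the released spans (each span's end-slope, ×1/EI):
  span AB: point load 33.5 at a = 8: Pab(L + a)/(6LEI) = 131/EI
  span AB: triangular load, peak 45: w₀L³/(45EI) = 884.7/EI
  span BC: point load 96.5 at a = 1.62: Pab(L + b)/(6LEI) = 222.6/EI
  span BC: point load 134 at a = 3.25: Pab(L + b)/(6LEI) = 353.8/EI
  relative rotation θ_0 = (1016 + 576.5)/EI = 1592/EI
A unit hogging moment at B produces rotation L₁/(3EI) + L₂/(3EI) = 5.367/EI.
Compatibility: M_B·(L₁+L₂)/(3EI) = θ_0, giving M_B = 296.7 kN·m (hogging).
Span AB, ΣM about A with M_B applied at B: R_B^{AB}·9.6 = 1650 + 296.7, so R_B^{AB} = 202.8 kN and R_A = 249.5 − 202.8 = 46.68 kN.
Span BC, ΣM about C: R_B^{BC}·6.5 = 906.4 + 296.7, so R_B^{BC} = 185.1 kN and R_C = 230.5 − 185.1 = 45.41 kN.
R_B = 202.8 + 185.1 = 387.9 kN.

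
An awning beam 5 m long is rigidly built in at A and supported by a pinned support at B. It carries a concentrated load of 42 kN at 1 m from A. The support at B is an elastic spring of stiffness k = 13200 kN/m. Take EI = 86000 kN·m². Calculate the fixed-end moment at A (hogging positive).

M_A = 31.83 kN·m

Release the roller at B. Primary structure: cantilever fixed at A.
Deflection at B on the released cantilever, summing each load's contribution:
  point load 42 at a = 1: Pa²(3L − a)/(6EI) = 98/EI
Tip deflection under a unit load at B: L³/(3EI) = 41.67/EI.
With EI = 86000 kN·m²: δ_0 = 0.00114 m and δ_{BB} = 0.000484 m/kN.
Compatibility — the spring shortens by R_B/k under the reaction it provides: δ_0 − R_B·δ_{BB} = R_B/k. With 1/k = 0.000076 m/kN, R_B = δ_0 / (δ_{BB} + 1/k) = 0.00114 / (0.000484 + 0.000076) = 2.034 kN.
Moment equilibrium about A: M_A = Σ(load moments about A) − R_B·L = 42 − 2.034×5 = 31.83 kN·m.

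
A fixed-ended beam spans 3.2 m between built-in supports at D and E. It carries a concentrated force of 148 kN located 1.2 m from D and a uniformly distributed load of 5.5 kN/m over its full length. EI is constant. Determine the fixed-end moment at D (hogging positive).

Release both end moments; the primary structure is a simply-supported span DE with redundants M_D and M_E.
End rotations of the released simple span under the applied load (×1/EI):
  at D: point load 148 at a = 1.2: Pab(L + b)/(6LEI) = 96.2/EI
  at E: point load 148 at a = 1.2: Pab(L + a)/(6LEI) = 81.4/EI
  at D: UDL 5.5: wL³/(24EI) = 7.509/EI
  at E: UDL 5.5: wL³/(24EI) = 7.509/EI
  θ_D0 = 103.7/EI,  θ_E0 = 88.91/EI
Flexibility coefficients: a unit moment at one end gives L/(3EI) there and L/(6EI) at the far end, so f₁₁ = f₂₂ = 1.067/EI and f₁₂ = f₂₁ = 0.5333/EI.
Compatibility — zero rotation at each built-in end:
  1.067 M_D + 0.5333 M_E = 103.7
  0.5333 M_D + 1.067 M_E = 88.91
Solving the pair gives M_D = 74.07 kN·m and M_E = 46.32 kN·m (hogging).

M_D = 74.07 kN·m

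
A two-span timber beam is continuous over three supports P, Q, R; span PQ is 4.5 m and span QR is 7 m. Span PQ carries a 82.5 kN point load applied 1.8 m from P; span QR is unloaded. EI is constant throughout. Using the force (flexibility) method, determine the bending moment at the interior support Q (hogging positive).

M_Q = 24.41 kN·m

Release continuity at Q by inserting a hinge; the redundant is the internal moment M_Q. The primary structure is two simply-supported spans PQ and QR.
Discontinuity in slope at Q on the released structure — sum the simple-span end rotations:
  span PQ: point load 82.5 at a = 1.8: Pab(L + a)/(6LEI) = 93.56/EI
  relative rotation θ_0 = (93.56 + 0)/EI = 93.56/EI
A unit hogging moment at Q produces rotation L₁/(3EI) + L₂/(3EI) = 3.833/EI.
Slope continuity at Q: θ_0 = M_Q·3.833/EI, so M_Q = 93.56/3.833 = 24.41 kN·m (hogging).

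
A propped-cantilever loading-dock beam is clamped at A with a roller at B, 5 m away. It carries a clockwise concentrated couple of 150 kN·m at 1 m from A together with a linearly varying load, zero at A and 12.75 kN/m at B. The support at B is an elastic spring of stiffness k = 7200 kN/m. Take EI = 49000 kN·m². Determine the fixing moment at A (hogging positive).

Remove the prop at B; the released (primary) structure is a cantilever built in at A.
Free-end deflection of the primary structure under the applied loading (downward +):
  clockwise couple 150 at a = 1: M₀a(2L − a)/(2EI) = 675/EI
  triangular load, peak 12.75 at the free end: 11w₀L⁴/(120EI) = 730.5/EI
  δ_0 = 1405/EI
Tip deflection under a unit load at B: L³/(3EI) = 41.67/EI.
With EI = 49000 kN·m²: δ_0 = 0.028683 m and δ_{BB} = 0.00085 m/kN.
Compatibility — the spring shortens by R_B/k under the reaction it provides: δ_0 − R_B·δ_{BB} = R_B/k. With 1/k = 0.000139 m/kN, R_B = δ_0 / (δ_{BB} + 1/k) = 0.028683 / (0.00085 + 0.000139) = 29 kN.
Moment equilibrium about A: M_A = Σ(load moments about A) − R_B·L = 256.2 − 29×5 = 111.3 kN·m.

M_A = 111.3 kN·m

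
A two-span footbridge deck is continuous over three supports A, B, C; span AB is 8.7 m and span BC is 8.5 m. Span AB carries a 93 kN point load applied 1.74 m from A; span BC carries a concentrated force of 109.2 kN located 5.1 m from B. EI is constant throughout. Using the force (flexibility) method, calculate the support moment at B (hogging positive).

M_B = 116.4 kN·m

Take M_B as the redundant. Released structure: two simple spans AB and BC with a hinge at B.
Rotations at B on the released spans (each span's end-slope, ×1/EI):
  span AB: point load 93 at a = 1.74: Pab(L + a)/(6LEI) = 225.3/EI
  span BC: point load 109.2 at a = 5.1: Pab(L + b)/(6LEI) = 441.8/EI
  relative rotation θ_0 = (225.3 + 441.8)/EI = 667.1/EI
A unit hogging moment at B produces rotation L₁/(3EI) + L₂/(3EI) = 5.733/EI.
Slope continuity at B: θ_0 = M_B·5.733/EI, so M_B = 667.1/5.733 = 116.4 kN·m (hogging).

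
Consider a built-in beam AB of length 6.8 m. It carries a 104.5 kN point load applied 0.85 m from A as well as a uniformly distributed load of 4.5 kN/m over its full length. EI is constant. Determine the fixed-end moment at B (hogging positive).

M_B = 27.06 kN·m

Release both end moments; the primary structure is a simply-supported span AB with redundants M_A and M_B.
Simple-span end rotations at A and B under the given loads:
  at A: point load 104.5 at a = 0.85: Pab(L + b)/(6LEI) = 165.2/EI
  at B: point load 104.5 at a = 0.85: Pab(L + a)/(6LEI) = 99.1/EI
  at A: UDL 4.5: wL³/(24EI) = 58.96/EI
  at B: UDL 4.5: wL³/(24EI) = 58.96/EI
  θ_A0 = 224.1/EI,  θ_B0 = 158.1/EI
Flexibility coefficients: a unit moment at one end gives L/(3EI) there and L/(6EI) at the far end, so f₁₁ = f₂₂ = 2.267/EI and f₁₂ = f₂₁ = 1.133/EI.
Compatibility — zero rotation at each built-in end:
  2.267 M_A + 1.133 M_B = 224.1
  1.133 M_A + 2.267 M_B = 158.1
Solving the pair gives M_A = 85.35 kN·m and M_B = 27.06 kN·m (hogging).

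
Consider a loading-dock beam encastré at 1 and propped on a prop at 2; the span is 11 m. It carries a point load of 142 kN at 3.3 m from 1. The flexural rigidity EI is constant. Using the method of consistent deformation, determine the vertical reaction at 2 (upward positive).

Remove the prop at 2; the released (primary) structure is a cantilever built in at 1.
Downward deflection at the released point 2 due to the loads:
  point load 142 at a = 3.3: Pa²(3L − a)/(6EI) = 7655/EI
Flexibility coefficient — unit upward force at 2: δ_{22} = L³/(3EI) = 443.7/EI.
Compatibility at 2: δ_0 − R_2·δ_{22} = 0, so R_2 = 7655/443.7 = 17.25 kN.

R_2 = 17.25 kN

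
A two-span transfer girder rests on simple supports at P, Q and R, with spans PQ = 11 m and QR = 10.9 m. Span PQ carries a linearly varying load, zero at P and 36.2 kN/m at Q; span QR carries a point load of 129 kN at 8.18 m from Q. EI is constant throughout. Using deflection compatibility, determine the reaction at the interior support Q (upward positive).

R_Q = 206.7 kN

Insert a hinge at Q; M_Q is the redundant, and each span becomes simply supported.
Rotations at Q on the released spans (each span's end-slope, ×1/EI):
  span PQ: triangular load, peak 36.2: w₀L³/(45EI) = 1071/EI
  span QR: point load 129 at a = 8.18: Pab(L + b)/(6LEI) = 597.7/EI
  relative rotation θ_0 = (1071 + 597.7)/EI = 1668/EI
A unit hogging moment at Q produces rotation L₁/(3EI) + L₂/(3EI) = 7.3/EI.
Compatibility: M_Q·(L₁+L₂)/(3EI) = θ_0, giving M_Q = 228.6 kN·m (hogging).
Span PQ, ΣM about P with M_Q applied at Q: R_Q^{PQ}·11 = 1460 + 228.6, so R_Q^{PQ} = 153.5 kN and R_P = 199.1 − 153.5 = 45.59 kN.
Span QR, ΣM about R: R_Q^{QR}·10.9 = 350.9 + 228.6, so R_Q^{QR} = 53.16 kN and R_R = 129 − 53.16 = 75.84 kN.
R_Q = 153.5 + 53.16 = 206.7 kN.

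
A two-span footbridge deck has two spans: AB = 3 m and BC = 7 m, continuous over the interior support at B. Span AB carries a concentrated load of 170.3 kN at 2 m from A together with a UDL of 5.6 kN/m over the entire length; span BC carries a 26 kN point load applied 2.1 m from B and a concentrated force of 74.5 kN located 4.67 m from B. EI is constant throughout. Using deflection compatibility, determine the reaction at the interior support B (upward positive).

Insert a hinge at B; M_B is the redundant, and each span becomes simply supported.
End slopes at the hinge B, treating each span as simply supported:
  span AB: point load 170.3 at a = 2: Pab(L + a)/(6LEI) = 94.61/EI
  span AB: UDL 5.6: wL³/(24EI) = 6.3/EI
  span BC: point load 26 at a = 2.1: Pab(L + b)/(6LEI) = 75.8/EI
  span BC: point load 74.5 at a = 4.67: Pab(L + b)/(6LEI) = 180.1/EI
  relative rotation θ_0 = (100.9 + 255.9)/EI = 356.8/EI
A unit hogging moment at B produces rotation L₁/(3EI) + L₂/(3EI) = 3.333/EI.
Slope continuity at B: θ_0 = M_B·3.333/EI, so M_B = 356.8/3.333 = 107 kN·m (hogging).
Span AB, ΣM about A with M_B applied at B: R_B^{AB}·3 = 365.8 + 107, so R_B^{AB} = 157.6 kN and R_A = 187.1 − 157.6 = 29.49 kN.
Span BC, ΣM about C: R_B^{BC}·7 = 301 + 107, so R_B^{BC} = 58.29 kN and R_C = 100.5 − 58.29 = 42.21 kN.
R_B = 157.6 + 58.29 = 215.9 kN.

R_B = 215.9 kN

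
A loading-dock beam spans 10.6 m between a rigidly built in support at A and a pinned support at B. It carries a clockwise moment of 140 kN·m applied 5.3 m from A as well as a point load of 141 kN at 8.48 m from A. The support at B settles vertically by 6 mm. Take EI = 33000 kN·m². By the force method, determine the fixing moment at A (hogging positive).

Remove the prop at B; the released (primary) structure is a cantilever built in at A.
Deflection at B on the released cantilever, summing each load's contribution:
  clockwise couple 140 at a = 5.3: M₀a(2L − a)/(2EI) = 5899/EI
  point load 141 at a = 8.48: Pa²(3L − a)/(6EI) = 39408/EI
  δ_0 = 45307/EI
Tip deflection under a unit load at B: L³/(3EI) = 397/EI.
With EI = 33000 kN·m²: δ_0 = 1.3729 m and δ_{BB} = 0.01203 m/kN.
Compatibility — the beam at B must follow the support down by 0.006 m: δ_0 − R_B·δ_{BB} = 0.006, so R_B = (1.3729 − 0.006)/0.01203 = 113.6 kN.
Moment equilibrium about A: M_A = Σ(load moments about A) − R_B·L = 1336 − 113.6×10.6 = 131.3 kN·m.

M_A = 131.3 kN·m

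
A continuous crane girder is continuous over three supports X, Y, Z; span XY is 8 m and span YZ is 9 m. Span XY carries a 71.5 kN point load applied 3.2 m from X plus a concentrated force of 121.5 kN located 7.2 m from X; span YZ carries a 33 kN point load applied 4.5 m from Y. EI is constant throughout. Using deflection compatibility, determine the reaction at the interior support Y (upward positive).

R_Y = 181.3 kN

Release continuity at Y by inserting a hinge; the redundant is the internal moment M_Y. The primary structure is two simply-supported spans XY and YZ.
Discontinuity in slope at Y on the released structure — sum the simple-span end rotations:
  span XY: point load 71.5 at a = 3.2: Pab(L + a)/(6LEI) = 256.3/EI
  span XY: point load 121.5 at a = 7.2: Pab(L + a)/(6LEI) = 221.6/EI
  span YZ: point load 33 at a = 4.5: Pab(L + b)/(6LEI) = 167.1/EI
  relative rotation θ_0 = (477.9 + 167.1)/EI = 644.9/EI
A unit hogging moment at Y produces rotation L₁/(3EI) + L₂/(3EI) = 5.667/EI.
Slope continuity at Y: θ_0 = M_Y·5.667/EI, so M_Y = 644.9/5.667 = 113.8 kN·m (hogging).
Span XY, ΣM about X with M_Y applied at Y: R_Y^{XY}·8 = 1104 + 113.8, so R_Y^{XY} = 152.2 kN and R_X = 193 − 152.2 = 40.82 kN.
Span YZ, ΣM about Z: R_Y^{YZ}·9 = 148.5 + 113.8, so R_Y^{YZ} = 29.15 kN and R_Z = 33 − 29.15 = 3.854 kN.
R_Y = 152.2 + 29.15 = 181.3 kN.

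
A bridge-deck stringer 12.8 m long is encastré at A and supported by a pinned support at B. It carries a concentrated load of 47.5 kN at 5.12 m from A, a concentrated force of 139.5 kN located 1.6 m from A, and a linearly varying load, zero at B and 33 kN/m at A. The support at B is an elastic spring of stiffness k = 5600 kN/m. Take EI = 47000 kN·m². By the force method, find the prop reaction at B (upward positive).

Release the roller at B. Primary structure: cantilever fixed at A.
Downward deflection at the released point B due to the loads:
  point load 47.5 at a = 5.12: Pa²(3L − a)/(6EI) = 6907/EI
  point load 139.5 at a = 1.6: Pa²(3L − a)/(6EI) = 2190/EI
  triangular load, peak 33 at the fixed end: w₀L⁴/(30EI) = 29528/EI
  δ_0 = 38625/EI
Tip deflection under a unit load at B: L³/(3EI) = 699.1/EI.
With EI = 47000 kN·m²: δ_0 = 0.82181 m and δ_{BB} = 0.014873 m/kN.
Compatibility — the spring shortens by R_B/k under the reaction it provides: δ_0 − R_B·δ_{BB} = R_B/k. With 1/k = 0.000179 m/kN, R_B = δ_0 / (δ_{BB} + 1/k) = 0.82181 / (0.014873 + 0.000179) = 54.6 kN.

R_B = 54.6 kN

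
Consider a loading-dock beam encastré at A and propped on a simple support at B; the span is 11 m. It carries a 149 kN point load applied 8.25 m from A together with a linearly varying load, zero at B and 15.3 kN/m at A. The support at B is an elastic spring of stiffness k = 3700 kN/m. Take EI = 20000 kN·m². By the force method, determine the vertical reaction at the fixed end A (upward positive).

Take the reaction at B as the redundant and release it; the primary structure is a cantilever fixed at A.
Free-end deflection of the primary structure under the applied loading (downward +):
  point load 149 at a = 8.25: Pa²(3L − a)/(6EI) = 41833/EI
  triangular load, peak 15.3 at the fixed end: w₀L⁴/(30EI) = 7467/EI
  δ_0 = 49300/EI
Tip deflection under a unit load at B: L³/(3EI) = 443.7/EI.
With EI = 20000 kN·m²: δ_0 = 2.465 m and δ_{BB} = 0.022183 m/kN.
Compatibility — the spring shortens by R_B/k under the reaction it provides: δ_0 − R_B·δ_{BB} = R_B/k. With 1/k = 0.00027 m/kN, R_B = δ_0 / (δ_{BB} + 1/k) = 2.465 / (0.022183 + 0.00027) = 109.8 kN.
Vertical equilibrium: R_A = ΣP − R_B = 233.2 − 109.8 = 123.4 kN.

R_A = 123.4 kN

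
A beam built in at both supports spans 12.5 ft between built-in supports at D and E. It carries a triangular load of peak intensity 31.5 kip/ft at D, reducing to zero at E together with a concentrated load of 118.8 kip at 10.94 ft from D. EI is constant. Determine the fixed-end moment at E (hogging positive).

Take the two fixed-end moments M_D, M_E as redundants; the released structure is the simple span DE.
End rotations of the released simple span under the applied load (×1/EI):
  at D: triangular load, peak 31.5: w₀L³/(45EI) = 1367/EI
  at E: triangular load, peak 31.5: 7w₀L³/(360EI) = 1196/EI
  at D: point load 118.8 at a = 10.94: Pab(L + b)/(6LEI) = 380.1/EI
  at E: point load 118.8 at a = 10.94: Pab(L + a)/(6LEI) = 633.7/EI
  θ_D0 = 1747/EI,  θ_E0 = 1830/EI
Flexibility coefficients: a unit moment at one end gives L/(3EI) there and L/(6EI) at the far end, so f₁₁ = f₂₂ = 4.167/EI and f₁₂ = f₂₁ = 2.083/EI.
Compatibility — zero rotation at each built-in end:
  4.167 M_D + 2.083 M_E = 1747
  2.083 M_D + 4.167 M_E = 1830
Solving the pair gives M_D = 266.3 kip·ft and M_E = 306 kip·ft (hogging).

M_E = 306 kip·ft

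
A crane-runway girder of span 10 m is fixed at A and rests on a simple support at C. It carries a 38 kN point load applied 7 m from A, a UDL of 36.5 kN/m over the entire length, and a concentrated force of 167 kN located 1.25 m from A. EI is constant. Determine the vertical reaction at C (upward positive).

R_C = 162 kN

Remove the prop at C; the released (primary) structure is a cantilever built in at A.
Deflection at C on the released cantilever, summing each load's contribution:
  point load 38 at a = 7: Pa²(3L − a)/(6EI) = 7138/EI
  UDL 36.5: wL⁴/(8EI) = 45625/EI
  point load 167 at a = 1.25: Pa²(3L − a)/(6EI) = 1250/EI
  δ_0 = 54013/EI
Flexibility coefficient — unit upward force at C: δ_{CC} = L³/(3EI) = 333.3/EI.
Compatibility at C: δ_0 − R_C·δ_{CC} = 0, so R_C = 54013/333.3 = 162 kN.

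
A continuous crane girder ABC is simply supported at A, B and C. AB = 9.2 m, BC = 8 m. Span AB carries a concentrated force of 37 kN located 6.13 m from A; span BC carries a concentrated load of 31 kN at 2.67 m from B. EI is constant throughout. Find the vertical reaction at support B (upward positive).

R_B = 58.18 kN

Insert a hinge at B; M_B is the redundant, and each span becomes simply supported.
Rotations at B on the released spans (each span's end-slope, ×1/EI):
  span AB: point load 37 at a = 6.13: Pab(L + a)/(6LEI) = 193.4/EI
  span BC: point load 31 at a = 2.67: Pab(L + b)/(6LEI) = 122.5/EI
  relative rotation θ_0 = (193.4 + 122.5)/EI = 315.9/EI
A unit hogging moment at B produces rotation L₁/(3EI) + L₂/(3EI) = 5.733/EI.
Slope continuity at B: θ_0 = M_B·5.733/EI, so M_B = 315.9/5.733 = 55.1 kN·m (hogging).
Span AB, ΣM about A with M_B applied at B: R_B^{AB}·9.2 = 226.8 + 55.1, so R_B^{AB} = 30.64 kN and R_A = 37 − 30.64 = 6.358 kN.
Span BC, ΣM about C: R_B^{BC}·8 = 165.2 + 55.1, so R_B^{BC} = 27.54 kN and R_C = 31 − 27.54 = 3.459 kN.
R_B = 30.64 + 27.54 = 58.18 kN.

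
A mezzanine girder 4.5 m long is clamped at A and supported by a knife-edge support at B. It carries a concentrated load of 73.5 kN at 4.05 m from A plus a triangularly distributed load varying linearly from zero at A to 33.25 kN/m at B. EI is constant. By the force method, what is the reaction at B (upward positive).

R_B = 103.7 kN

Take the reaction at B as the redundant and release it; the primary structure is a cantilever fixed at A.
Downward deflection at the released point B due to the loads:
  point load 73.5 at a = 4.05: Pa²(3L − a)/(6EI) = 1899/EI
  triangular load, peak 33.25 at the free end: 11w₀L⁴/(120EI) = 1250/EI
  δ_0 = 3149/EI
Flexibility coefficient — unit upward force at B: δ_{BB} = L³/(3EI) = 30.38/EI.
Compatibility at B: δ_0 − R_B·δ_{BB} = 0, so R_B = 3149/30.38 = 103.7 kN.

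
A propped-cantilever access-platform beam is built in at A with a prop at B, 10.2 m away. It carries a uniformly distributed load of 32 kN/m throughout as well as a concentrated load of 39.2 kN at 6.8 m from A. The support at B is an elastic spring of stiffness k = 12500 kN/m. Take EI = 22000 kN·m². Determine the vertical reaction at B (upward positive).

Choose R_B as the redundant. The primary structure is the cantilever fixed at A.
Downward deflection at the released point B due to the loads:
  UDL 32: wL⁴/(8EI) = 43297/EI
  point load 39.2 at a = 6.8: Pa²(3L − a)/(6EI) = 7190/EI
  δ_0 = 50487/EI
Flexibility coefficient — unit upward force at B: δ_{BB} = L³/(3EI) = 353.7/EI.
With EI = 22000 kN·m²: δ_0 = 2.2949 m and δ_{BB} = 0.016079 m/kN.
Compatibility — the spring shortens by R_B/k under the reaction it provides: δ_0 − R_B·δ_{BB} = R_B/k. With 1/k = 0.00008 m/kN, R_B = δ_0 / (δ_{BB} + 1/k) = 2.2949 / (0.016079 + 0.00008) = 142 kN.

R_B = 142 kN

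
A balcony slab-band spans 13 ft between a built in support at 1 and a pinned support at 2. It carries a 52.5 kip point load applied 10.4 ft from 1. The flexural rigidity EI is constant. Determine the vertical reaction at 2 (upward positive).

R_2 = 36.96 kip

Choose R_2 as the redundant. The primary structure is the cantilever fixed at 1.
Free-end deflection of the primary structure under the applied loading (downward +):
  point load 52.5 at a = 10.4: Pa²(3L − a)/(6EI) = 27067/EI
Flexibility coefficient — unit upward force at 2: δ_{22} = L³/(3EI) = 732.3/EI.
Compatibility at 2: δ_0 − R_2·δ_{22} = 0, so R_2 = 27067/732.3 = 36.96 kip.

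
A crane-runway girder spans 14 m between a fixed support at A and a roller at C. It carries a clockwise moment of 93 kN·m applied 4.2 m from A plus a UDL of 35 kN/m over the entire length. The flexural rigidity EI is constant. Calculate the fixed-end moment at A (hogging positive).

Remove the prop at C; the released (primary) structure is a cantilever built in at A.
Primary-structure tip deflection at C by superposition:
  clockwise couple 93 at a = 4.2: M₀a(2L − a)/(2EI) = 4648/EI
  UDL 35: wL⁴/(8EI) = 168070/EI
  δ_0 = 172718/EI
Tip deflection under a unit load at C: L³/(3EI) = 914.7/EI.
The prop prevents deflection at C: R_C = δ_0/δ_{CC} = 172718/914.7 = 188.8 kN.
Moment equilibrium about A: M_A = Σ(load moments about A) − R_C·L = 3523 − 188.8×14 = 879.4 kN·m.

M_A = 879.4 kN·m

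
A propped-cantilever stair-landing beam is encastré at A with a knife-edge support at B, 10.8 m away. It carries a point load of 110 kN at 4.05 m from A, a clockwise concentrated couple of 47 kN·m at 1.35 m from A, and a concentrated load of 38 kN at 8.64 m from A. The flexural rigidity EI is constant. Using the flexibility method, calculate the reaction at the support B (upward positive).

R_B = 48.58 kN

Take the reaction at B as the redundant and release it; the primary structure is a cantilever fixed at A.
Primary-structure tip deflection at B by superposition:
  point load 110 at a = 4.05: Pa²(3L − a)/(6EI) = 8525/EI
  clockwise couple 47 at a = 1.35: M₀a(2L − a)/(2EI) = 642.4/EI
  point load 38 at a = 8.64: Pa²(3L − a)/(6EI) = 11233/EI
  δ_0 = 20401/EI
Tip deflection under a unit load at B: L³/(3EI) = 419.9/EI.
The prop prevents deflection at B: R_B = δ_0/δ_{BB} = 20401/419.9 = 48.58 kN.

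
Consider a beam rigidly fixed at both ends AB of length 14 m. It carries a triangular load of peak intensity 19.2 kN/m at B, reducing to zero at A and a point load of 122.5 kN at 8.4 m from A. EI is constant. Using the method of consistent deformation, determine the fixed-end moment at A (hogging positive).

Release both end moments; the primary structure is a simply-supported span AB with redundants M_A and M_B.
Simple-span end rotations at A and B under the given loads:
  at A: triangular load, peak 19.2: 7w₀L³/(360EI) = 1024/EI
  at B: triangular load, peak 19.2: w₀L³/(45EI) = 1171/EI
  at A: point load 122.5 at a = 8.4: Pab(L + b)/(6LEI) = 1345/EI
  at B: point load 122.5 at a = 8.4: Pab(L + a)/(6LEI) = 1537/EI
  θ_A0 = 2369/EI,  θ_B0 = 2707/EI
Flexibility coefficients: a unit moment at one end gives L/(3EI) there and L/(6EI) at the far end, so f₁₁ = f₂₂ = 4.667/EI and f₁₂ = f₂₁ = 2.333/EI.
Compatibility — zero rotation at each built-in end:
  4.667 M_A + 2.333 M_B = 2369
  2.333 M_A + 4.667 M_B = 2707
Solving the pair gives M_A = 290.1 kN·m and M_B = 435.1 kN·m (hogging).

M_A = 290.1 kN·m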